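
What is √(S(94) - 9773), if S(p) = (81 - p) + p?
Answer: 2*I*√2423 ≈ 98.448*I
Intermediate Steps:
S(p) = 81
√(S(94) - 9773) = √(81 - 9773) = √(-9692) = 2*I*√2423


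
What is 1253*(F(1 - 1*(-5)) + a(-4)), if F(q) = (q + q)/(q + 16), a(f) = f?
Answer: -47614/11 ≈ -4328.5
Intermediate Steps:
F(q) = 2*q/(16 + q) (F(q) = (2*q)/(16 + q) = 2*q/(16 + q))
1253*(F(1 - 1*(-5)) + a(-4)) = 1253*(2*(1 - 1*(-5))/(16 + (1 - 1*(-5))) - 4) = 1253*(2*(1 + 5)/(16 + (1 + 5)) - 4) = 1253*(2*6/(16 + 6) - 4) = 1253*(2*6/22 - 4) = 1253*(2*6*(1/22) - 4) = 1253*(6/11 - 4) = 1253*(-38/11) = -47614/11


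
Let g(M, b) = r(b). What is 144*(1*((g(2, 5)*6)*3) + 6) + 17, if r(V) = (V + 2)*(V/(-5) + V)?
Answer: 73457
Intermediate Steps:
r(V) = 4*V*(2 + V)/5 (r(V) = (2 + V)*(V*(-⅕) + V) = (2 + V)*(-V/5 + V) = (2 + V)*(4*V/5) = 4*V*(2 + V)/5)
g(M, b) = 4*b*(2 + b)/5
144*(1*((g(2, 5)*6)*3) + 6) + 17 = 144*(1*((((⅘)*5*(2 + 5))*6)*3) + 6) + 17 = 144*(1*((((⅘)*5*7)*6)*3) + 6) + 17 = 144*(1*((28*6)*3) + 6) + 17 = 144*(1*(168*3) + 6) + 17 = 144*(1*504 + 6) + 17 = 144*(504 + 6) + 17 = 144*510 + 17 = 73440 + 17 = 73457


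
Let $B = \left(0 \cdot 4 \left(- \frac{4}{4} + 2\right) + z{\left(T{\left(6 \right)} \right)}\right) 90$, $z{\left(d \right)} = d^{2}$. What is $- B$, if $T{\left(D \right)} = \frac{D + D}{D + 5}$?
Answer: $- \frac{12960}{121} \approx -107.11$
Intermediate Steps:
$T{\left(D \right)} = \frac{2 D}{5 + D}$
$B = \frac{12960}{121}$ ($B = \left(0 \cdot 4 \left(- \frac{4}{4} + 2\right) + \left(2 \cdot 6 \frac{1}{5 + 6}\right)^{2}\right) 90 = \left(0 \left(\left(-4\right) \frac{1}{4} + 2\right) + \left(2 \cdot 6 \cdot \frac{1}{11}\right)^{2}\right) 90 = \left(0 \left(-1 + 2\right) + \left(2 \cdot 6 \cdot \frac{1}{11}\right)^{2}\right) 90 = \left(0 \cdot 1 + \left(\frac{12}{11}\right)^{2}\right) 90 = \left(0 + \frac{144}{121}\right) 90 = \frac{144}{121} \cdot 90 = \frac{12960}{121} \approx 107.11$)
$- B = \left(-1\right) \frac{12960}{121} = - \frac{12960}{121}$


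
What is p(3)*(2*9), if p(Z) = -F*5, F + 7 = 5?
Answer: 180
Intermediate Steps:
F = -2 (F = -7 + 5 = -2)
p(Z) = 10 (p(Z) = -1*(-2)*5 = 2*5 = 10)
p(3)*(2*9) = 10*(2*9) = 10*18 = 180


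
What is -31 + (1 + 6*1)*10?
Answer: 39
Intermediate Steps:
-31 + (1 + 6*1)*10 = -31 + (1 + 6)*10 = -31 + 7*10 = -31 + 70 = 39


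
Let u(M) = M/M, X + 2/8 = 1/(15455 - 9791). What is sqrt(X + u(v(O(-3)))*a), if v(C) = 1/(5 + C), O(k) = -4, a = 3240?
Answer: sqrt(6495880530)/1416 ≈ 56.919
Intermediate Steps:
X = -1415/5664 (X = -1/4 + 1/(15455 - 9791) = -1/4 + 1/5664 = -1415/5664 ≈ -0.24982)
u(M) = 1
sqrt(X + u(v(O(-3)))*a) = sqrt(-1415/5664 + 1*3240) = sqrt(-1415/5664 + 3240) = sqrt(18349945/5664) = sqrt(6495880530)/1416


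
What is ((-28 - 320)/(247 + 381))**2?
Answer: 7569/24649 ≈ 0.30707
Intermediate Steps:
((-28 - 320)/(247 + 381))**2 = (-348/628)**2 = (-348*1/628)**2 = (-87/157)**2 = 7569/24649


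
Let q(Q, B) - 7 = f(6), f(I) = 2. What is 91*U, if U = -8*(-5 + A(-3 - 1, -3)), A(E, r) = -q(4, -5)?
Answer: 10192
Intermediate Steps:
q(Q, B) = 9 (q(Q, B) = 7 + 2 = 9)
A(E, r) = -9 (A(E, r) = -1*9 = -9)
U = 112 (U = -8*(-5 - 9) = -8*(-14) = 112)
91*U = 91*112 = 10192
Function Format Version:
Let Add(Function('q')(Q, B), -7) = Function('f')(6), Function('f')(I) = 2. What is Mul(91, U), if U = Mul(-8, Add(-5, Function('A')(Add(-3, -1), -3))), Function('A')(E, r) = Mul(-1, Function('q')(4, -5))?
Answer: 10192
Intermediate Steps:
Function('q')(Q, B) = 9 (Function('q')(Q, B) = Add(7, 2) = 9)
Function('A')(E, r) = -9 (Function('A')(E, r) = Mul(-1, 9) = -9)
U = 112 (U = Mul(-8, Add(-5, -9)) = Mul(-8, -14) = 112)
Mul(91, U) = Mul(91, 112) = 10192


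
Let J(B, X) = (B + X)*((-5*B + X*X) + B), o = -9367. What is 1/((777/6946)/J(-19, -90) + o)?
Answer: -884309152/8283323826895 ≈ -0.00010676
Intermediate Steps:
J(B, X) = (B + X)*(X**2 - 4*B) (J(B, X) = (B + X)*((-5*B + X**2) + B) = (B + X)*((X**2 - 5*B) + B) = (B + X)*(X**2 - 4*B))
1/((777/6946)/J(-19, -90) + o) = 1/((777/6946)/((-90)**3 - 4*(-19)**2 - 19*(-90)**2 - 4*(-19)*(-90)) - 9367) = 1/((777*(1/6946))/(-729000 - 4*361 - 19*8100 - 6840) - 9367) = 1/(777/(6946*(-729000 - 1444 - 153900 - 6840)) - 9367) = 1/((777/6946)/(-891184) - 9367) = 1/((777/6946)*(-1/891184) - 9367) = 1/(-111/884309152 - 9367) = 1/(-8283323826895/884309152) = -884309152/8283323826895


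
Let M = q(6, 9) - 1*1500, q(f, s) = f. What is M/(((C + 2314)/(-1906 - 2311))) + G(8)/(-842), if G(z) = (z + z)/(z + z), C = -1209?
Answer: 5304765611/930410 ≈ 5701.5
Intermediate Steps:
G(z) = 1 (G(z) = (2*z)/((2*z)) = (2*z)*(1/(2*z)) = 1)
M = -1494 (M = 6 - 1*1500 = 6 - 1500 = -1494)
M/(((C + 2314)/(-1906 - 2311))) + G(8)/(-842) = -1494*(-1906 - 2311)/(-1209 + 2314) + 1/(-842) = -1494/(1105/(-4217)) + 1*(-1/842) = -1494/(1105*(-1/4217)) - 1/842 = -1494/(-1105/4217) - 1/842 = -1494*(-4217/1105) - 1/842 = 6300198/1105 - 1/842 = 5304765611/930410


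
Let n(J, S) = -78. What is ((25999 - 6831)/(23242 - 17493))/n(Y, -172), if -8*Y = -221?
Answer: -9584/224211 ≈ -0.042745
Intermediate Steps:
Y = 221/8 (Y = -1/8*(-221) = 221/8 ≈ 27.625)
((25999 - 6831)/(23242 - 17493))/n(Y, -172) = ((25999 - 6831)/(23242 - 17493))/(-78) = (19168/5749)*(-1/78) = -9584/224211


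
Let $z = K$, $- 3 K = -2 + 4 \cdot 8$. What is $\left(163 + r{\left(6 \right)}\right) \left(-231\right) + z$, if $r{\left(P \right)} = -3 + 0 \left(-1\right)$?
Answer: $-36970$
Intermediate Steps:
$r{\left(P \right)} = -3$ ($r{\left(P \right)} = -3 + 0 = -3$)
$K = -10$ ($K = - \frac{-2 + 4 \cdot 8}{3} = - \frac{-2 + 32}{3} = \left(- \frac{1}{3}\right) 30 = -10$)
$z = -10$
$\left(163 + r{\left(6 \right)}\right) \left(-231\right) + z = \left(163 - 3\right) \left(-231\right) - 10 = 160 \left(-231\right) - 10 = -36960 - 10 = -36970$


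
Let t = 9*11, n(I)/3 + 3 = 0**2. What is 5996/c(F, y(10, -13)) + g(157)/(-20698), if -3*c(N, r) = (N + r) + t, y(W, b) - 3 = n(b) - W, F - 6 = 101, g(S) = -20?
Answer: -93077956/983155 ≈ -94.673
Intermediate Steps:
n(I) = -9 (n(I) = -9 + 3*0**2 = -9 + 3*0 = -9 + 0 = -9)
F = 107 (F = 6 + 101 = 107)
y(W, b) = -6 - W (y(W, b) = 3 + (-9 - W) = -6 - W)
t = 99
c(N, r) = -33 - N/3 - r/3 (c(N, r) = -((N + r) + 99)/3 = -(99 + N + r)/3 = -33 - N/3 - r/3)
5996/c(F, y(10, -13)) + g(157)/(-20698) = 5996/(-33 - 1/3*107 - (-6 - 1*10)/3) - 20/(-20698) = 5996/(-33 - 107/3 - (-6 - 10)/3) - 20*(-1/20698) = 5996/(-33 - 107/3 - 1/3*(-16)) + 10/10349 = 5996/(-33 - 107/3 + 16/3) + 10/10349 = 5996/(-190/3) + 10/10349 = 5996*(-3/190) + 10/10349 = -8994/95 + 10/10349 = -93077956/983155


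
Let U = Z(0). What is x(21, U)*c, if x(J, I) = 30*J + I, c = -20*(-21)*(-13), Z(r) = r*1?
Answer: -3439800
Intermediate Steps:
Z(r) = r
c = -5460 (c = 420*(-13) = -5460)
U = 0
x(J, I) = I + 30*J
x(21, U)*c = (0 + 30*21)*(-5460) = (0 + 630)*(-5460) = 630*(-5460) = -3439800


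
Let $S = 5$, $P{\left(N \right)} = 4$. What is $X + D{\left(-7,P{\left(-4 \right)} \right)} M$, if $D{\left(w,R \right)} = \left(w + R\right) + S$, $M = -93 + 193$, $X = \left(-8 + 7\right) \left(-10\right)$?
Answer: $210$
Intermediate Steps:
$X = 10$ ($X = \left(-1\right) \left(-10\right) = 10$)
$M = 100$
$D{\left(w,R \right)} = 5 + R + w$ ($D{\left(w,R \right)} = \left(w + R\right) + 5 = \left(R + w\right) + 5 = 5 + R + w$)
$X + D{\left(-7,P{\left(-4 \right)} \right)} M = 10 + \left(5 + 4 - 7\right) 100 = 10 + 2 \cdot 100 = 10 + 200 = 210$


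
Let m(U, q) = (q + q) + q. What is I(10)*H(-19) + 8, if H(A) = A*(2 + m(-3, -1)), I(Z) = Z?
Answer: 198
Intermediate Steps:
m(U, q) = 3*q (m(U, q) = 2*q + q = 3*q)
H(A) = -A (H(A) = A*(2 + 3*(-1)) = A*(2 - 3) = A*(-1) = -A)
I(10)*H(-19) + 8 = 10*(-1*(-19)) + 8 = 10*19 + 8 = 190 + 8 = 198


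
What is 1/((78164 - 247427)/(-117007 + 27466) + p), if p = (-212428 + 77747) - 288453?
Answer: -9949/4209741359 ≈ -2.3633e-6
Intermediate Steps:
p = -423134 (p = -134681 - 288453 = -423134)
1/((78164 - 247427)/(-117007 + 27466) + p) = 1/((78164 - 247427)/(-117007 + 27466) - 423134) = 1/(-169263/(-89541) - 423134) = 1/(-169263*(-1/89541) - 423134) = 1/(18807/9949 - 423134) = 1/(-4209741359/9949) = -9949/4209741359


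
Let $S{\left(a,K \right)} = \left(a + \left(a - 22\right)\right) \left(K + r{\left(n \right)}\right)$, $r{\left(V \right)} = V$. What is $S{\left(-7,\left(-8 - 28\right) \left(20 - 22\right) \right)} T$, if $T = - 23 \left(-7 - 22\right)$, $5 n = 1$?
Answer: $- \frac{8668332}{5} \approx -1.7337 \cdot 10^{6}$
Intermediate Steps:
$n = \frac{1}{5}$ ($n = \frac{1}{5} \cdot 1 = \frac{1}{5} \approx 0.2$)
$T = 667$ ($T = \left(-23\right) \left(-29\right) = 667$)
$S{\left(a,K \right)} = \left(-22 + 2 a\right) \left(\frac{1}{5} + K\right)$ ($S{\left(a,K \right)} = \left(a + \left(a - 22\right)\right) \left(K + \frac{1}{5}\right) = \left(a + \left(a - 22\right)\right) \left(\frac{1}{5} + K\right) = \left(a + \left(-22 + a\right)\right) \left(\frac{1}{5} + K\right) = \left(-22 + 2 a\right) \left(\frac{1}{5} + K\right)$)
$S{\left(-7,\left(-8 - 28\right) \left(20 - 22\right) \right)} T = \left(- \frac{22}{5} - 22 \left(-8 - 28\right) \left(20 - 22\right) + \frac{2}{5} \left(-7\right) + 2 \left(-8 - 28\right) \left(20 - 22\right) \left(-7\right)\right) 667 = \left(- \frac{22}{5} - 22 \left(\left(-36\right) \left(-2\right)\right) - \frac{14}{5} + 2 \left(\left(-36\right) \left(-2\right)\right) \left(-7\right)\right) 667 = \left(- \frac{22}{5} - 1584 - \frac{14}{5} + 2 \cdot 72 \left(-7\right)\right) 667 = \left(- \frac{22}{5} - 1584 - \frac{14}{5} - 1008\right) 667 = \left(- \frac{12996}{5}\right) 667 = - \frac{8668332}{5}$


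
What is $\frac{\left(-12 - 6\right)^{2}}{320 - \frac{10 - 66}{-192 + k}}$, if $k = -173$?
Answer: $\frac{29565}{29186} \approx 1.013$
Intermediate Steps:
$\frac{\left(-12 - 6\right)^{2}}{320 - \frac{10 - 66}{-192 + k}} = \frac{\left(-12 - 6\right)^{2}}{320 - \frac{10 - 66}{-192 - 173}} = \frac{\left(-18\right)^{2}}{320 - - \frac{56}{-365}} = \frac{324}{320 - \left(-56\right) \left(- \frac{1}{365}\right)} = \frac{324}{320 - \frac{56}{365}} = \frac{324}{\frac{116744}{365}} = 324 \cdot \frac{365}{116744} = \frac{29565}{29186}$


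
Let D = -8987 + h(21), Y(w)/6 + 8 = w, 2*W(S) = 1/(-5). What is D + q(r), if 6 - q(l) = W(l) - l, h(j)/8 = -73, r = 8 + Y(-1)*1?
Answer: -96109/10 ≈ -9610.9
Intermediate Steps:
W(S) = -1/10 (W(S) = (1/2)/(-5) = (1/2)*(-1/5) = -1/10)
Y(w) = -48 + 6*w
r = -46 (r = 8 + (-48 + 6*(-1))*1 = 8 + (-48 - 6)*1 = 8 - 54*1 = 8 - 54 = -46)
h(j) = -584 (h(j) = 8*(-73) = -584)
D = -9571 (D = -8987 - 584 = -9571)
q(l) = 61/10 + l (q(l) = 6 - (-1/10 - l) = 6 + (1/10 + l) = 61/10 + l)
D + q(r) = -9571 + (61/10 - 46) = -9571 - 399/10 = -96109/10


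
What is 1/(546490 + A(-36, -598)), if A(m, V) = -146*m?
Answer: 1/551746 ≈ 1.8124e-6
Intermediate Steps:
1/(546490 + A(-36, -598)) = 1/(546490 - 146*(-36)) = 1/(546490 + 5256) = 1/551746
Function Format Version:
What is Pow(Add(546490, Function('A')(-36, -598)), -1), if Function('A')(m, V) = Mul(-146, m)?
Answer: Rational(1, 551746) ≈ 1.8124e-6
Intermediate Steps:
Pow(Add(546490, Function('A')(-36, -598)), -1) = Pow(Add(546490, Mul(-146, -36)), -1) = Pow(Add(546490, 5256), -1) = Pow(551746, -1) = Rational(1, 551746)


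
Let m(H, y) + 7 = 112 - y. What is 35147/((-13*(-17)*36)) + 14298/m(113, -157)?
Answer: 61481701/1042236 ≈ 58.990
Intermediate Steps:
m(H, y) = 105 - y (m(H, y) = -7 + (112 - y) = 105 - y)
35147/((-13*(-17)*36)) + 14298/m(113, -157) = 35147/((-13*(-17)*36)) + 14298/(105 - 1*(-157)) = 35147/((221*36)) + 14298/(105 + 157) = 35147/7956 + 14298/262 = 35147*(1/7956) + 14298*(1/262) = 35147/7956 + 7149/131 = 61481701/1042236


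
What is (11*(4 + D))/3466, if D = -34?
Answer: -165/1733 ≈ -0.095211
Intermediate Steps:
(11*(4 + D))/3466 = (11*(4 - 34))/3466 = (11*(-30))*(1/3466) = -330*1/3466 = -165/1733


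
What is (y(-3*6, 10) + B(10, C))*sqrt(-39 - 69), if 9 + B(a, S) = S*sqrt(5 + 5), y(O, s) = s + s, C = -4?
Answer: I*sqrt(3)*(66 - 24*sqrt(10)) ≈ -17.138*I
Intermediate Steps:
y(O, s) = 2*s
B(a, S) = -9 + S*sqrt(10) (B(a, S) = -9 + S*sqrt(5 + 5) = -9 + S*sqrt(10))
(y(-3*6, 10) + B(10, C))*sqrt(-39 - 69) = (2*10 + (-9 - 4*sqrt(10)))*sqrt(-39 - 69) = (20 + (-9 - 4*sqrt(10)))*sqrt(-108) = (11 - 4*sqrt(10))*(6*I*sqrt(3)) = 6*I*sqrt(3)*(11 - 4*sqrt(10))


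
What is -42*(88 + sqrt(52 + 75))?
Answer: -3696 - 42*sqrt(127) ≈ -4169.3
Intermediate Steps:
-42*(88 + sqrt(52 + 75)) = -42*(88 + sqrt(127)) = -3696 - 42*sqrt(127)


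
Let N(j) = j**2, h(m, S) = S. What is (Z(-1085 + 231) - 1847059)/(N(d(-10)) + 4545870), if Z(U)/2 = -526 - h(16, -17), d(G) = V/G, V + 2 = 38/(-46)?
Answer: -355502812/874460099 ≈ -0.40654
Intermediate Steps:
V = -65/23 (V = -2 + 38/(-46) = -2 + 38*(-1/46) = -2 - 19/23 = -65/23 ≈ -2.8261)
d(G) = -65/(23*G)
Z(U) = -1018 (Z(U) = 2*(-526 - 1*(-17)) = 2*(-526 + 17) = 2*(-509) = -1018)
(Z(-1085 + 231) - 1847059)/(N(d(-10)) + 4545870) = (-1018 - 1847059)/((-65/23/(-10))**2 + 4545870) = -1848077/((-65/23*(-1/10))**2 + 4545870) = -1848077/((13/46)**2 + 4545870) = -1848077/(169/2116 + 4545870) = -1848077/9619061089/2116 = -1848077*2116/9619061089 = -355502812/874460099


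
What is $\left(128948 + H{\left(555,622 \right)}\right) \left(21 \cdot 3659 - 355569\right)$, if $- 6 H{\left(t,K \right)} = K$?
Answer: $-35912781030$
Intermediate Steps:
$H{\left(t,K \right)} = - \frac{K}{6}$
$\left(128948 + H{\left(555,622 \right)}\right) \left(21 \cdot 3659 - 355569\right) = \left(128948 - \frac{311}{3}\right) \left(21 \cdot 3659 - 355569\right) = \left(128948 - \frac{311}{3}\right) \left(76839 - 355569\right) = \frac{386533}{3} \left(-278730\right) = -35912781030$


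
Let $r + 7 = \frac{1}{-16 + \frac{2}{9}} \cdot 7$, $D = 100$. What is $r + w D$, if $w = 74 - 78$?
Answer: $- \frac{57857}{142} \approx -407.44$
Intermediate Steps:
$w = -4$ ($w = 74 - 78 = -4$)
$r = - \frac{1057}{142}$ ($r = -7 + \frac{1}{-16 + \frac{2}{9}} \cdot 7 = -7 + \frac{1}{- \frac{142}{9}} \cdot 7 = -7 - \frac{63}{142} = - \frac{1057}{142} \approx -7.4437$)
$r + w D = - \frac{1057}{142} - 400 = - \frac{57857}{142}$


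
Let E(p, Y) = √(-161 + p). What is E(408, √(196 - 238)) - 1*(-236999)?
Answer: 236999 + √247 ≈ 2.3701e+5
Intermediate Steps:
E(408, √(196 - 238)) - 1*(-236999) = √(-161 + 408) - 1*(-236999) = √247 + 236999 = 236999 + √247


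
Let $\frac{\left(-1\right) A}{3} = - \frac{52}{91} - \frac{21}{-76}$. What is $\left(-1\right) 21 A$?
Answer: $- \frac{1413}{76} \approx -18.592$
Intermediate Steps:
$A = \frac{471}{532}$ ($A = - 3 \left(- \frac{52}{91} - \frac{21}{-76}\right) = - 3 \left(\left(-52\right) \frac{1}{91} - - \frac{21}{76}\right) = - 3 \left(- \frac{4}{7} + \frac{21}{76}\right) = \left(-3\right) \left(- \frac{157}{532}\right) = \frac{471}{532} \approx 0.88534$)
$\left(-1\right) 21 A = \left(-1\right) 21 \cdot \frac{471}{532} = \left(-21\right) \frac{471}{532} = - \frac{1413}{76}$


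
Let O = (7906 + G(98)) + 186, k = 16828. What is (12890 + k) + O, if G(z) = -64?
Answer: 37746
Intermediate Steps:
O = 8028 (O = (7906 - 64) + 186 = 7842 + 186 = 8028)
(12890 + k) + O = (12890 + 16828) + 8028 = 29718 + 8028 = 37746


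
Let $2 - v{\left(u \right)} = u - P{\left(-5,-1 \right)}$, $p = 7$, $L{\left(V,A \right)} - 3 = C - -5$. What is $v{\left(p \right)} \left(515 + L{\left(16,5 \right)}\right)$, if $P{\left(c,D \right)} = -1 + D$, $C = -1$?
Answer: $-3654$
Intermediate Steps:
$L{\left(V,A \right)} = 7$ ($L{\left(V,A \right)} = 3 - -4 = 3 + \left(-1 + 5\right) = 3 + 4 = 7$)
$v{\left(u \right)} = - u$ ($v{\left(u \right)} = 2 - \left(u - \left(-1 - 1\right)\right) = 2 - \left(u - -2\right) = 2 - \left(u + 2\right) = 2 - \left(2 + u\right) = - u$)
$v{\left(p \right)} \left(515 + L{\left(16,5 \right)}\right) = \left(-1\right) 7 \left(515 + 7\right) = \left(-7\right) 522 = -3654$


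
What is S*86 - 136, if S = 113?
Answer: 9582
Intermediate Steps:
S*86 - 136 = 113*86 - 136 = 9718 - 136 = 9582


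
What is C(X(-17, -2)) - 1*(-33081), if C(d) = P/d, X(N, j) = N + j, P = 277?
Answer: 628262/19 ≈ 33066.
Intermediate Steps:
C(d) = 277/d
C(X(-17, -2)) - 1*(-33081) = 277/(-17 - 2) - 1*(-33081) = 277/(-19) + 33081 = 277*(-1/19) + 33081 = -277/19 + 33081 = 628262/19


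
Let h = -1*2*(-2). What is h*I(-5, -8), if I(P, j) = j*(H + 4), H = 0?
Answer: -128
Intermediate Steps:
I(P, j) = 4*j (I(P, j) = j*(0 + 4) = j*4 = 4*j)
h = 4 (h = -2*(-2) = 4)
h*I(-5, -8) = 4*(4*(-8)) = 4*(-32) = -128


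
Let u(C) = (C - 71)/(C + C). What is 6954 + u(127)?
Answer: 883186/127 ≈ 6954.2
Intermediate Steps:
u(C) = (-71 + C)/(2*C) (u(C) = (-71 + C)/((2*C)) = (-71 + C)*(1/(2*C)) = (-71 + C)/(2*C))
6954 + u(127) = 6954 + (1/2)*(-71 + 127)/127 = 6954 + (1/2)*(1/127)*56 = 6954 + 28/127 = 883186/127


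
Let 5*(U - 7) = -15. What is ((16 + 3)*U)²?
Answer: 5776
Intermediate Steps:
U = 4 (U = 7 + (⅕)*(-15) = 7 - 3 = 4)
((16 + 3)*U)² = ((16 + 3)*4)² = (19*4)² = 76² = 5776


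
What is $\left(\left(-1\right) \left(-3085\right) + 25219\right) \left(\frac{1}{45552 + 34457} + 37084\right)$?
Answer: $\frac{83979489538128}{80009} \approx 1.0496 \cdot 10^{9}$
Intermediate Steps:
$\left(\left(-1\right) \left(-3085\right) + 25219\right) \left(\frac{1}{45552 + 34457} + 37084\right) = \left(3085 + 25219\right) \left(\frac{1}{80009} + 37084\right) = 28304 \left(\frac{1}{80009} + 37084\right) = 28304 \cdot \frac{2967053757}{80009} = \frac{83979489538128}{80009}$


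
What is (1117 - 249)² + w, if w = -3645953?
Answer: -2892529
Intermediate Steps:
(1117 - 249)² + w = (1117 - 249)² - 3645953 = 868² - 3645953 = 753424 - 3645953 = -2892529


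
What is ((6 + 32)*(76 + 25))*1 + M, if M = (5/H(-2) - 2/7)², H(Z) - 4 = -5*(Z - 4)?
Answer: 217400761/56644 ≈ 3838.0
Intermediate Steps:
H(Z) = 24 - 5*Z (H(Z) = 4 - 5*(Z - 4) = 4 - 5*(-4 + Z) = 4 + (20 - 5*Z) = 24 - 5*Z)
M = 1089/56644 (M = (5/(24 - 5*(-2)) - 2/7)² = (5/(24 + 10) - 2*⅐)² = (5/34 - 2/7)² = (-33/238)² = 1089/56644 ≈ 0.019225)
((6 + 32)*(76 + 25))*1 + M = ((6 + 32)*(76 + 25))*1 + 1089/56644 = (38*101)*1 + 1089/56644 = 3838*1 + 1089/56644 = 3838 + 1089/56644 = 217400761/56644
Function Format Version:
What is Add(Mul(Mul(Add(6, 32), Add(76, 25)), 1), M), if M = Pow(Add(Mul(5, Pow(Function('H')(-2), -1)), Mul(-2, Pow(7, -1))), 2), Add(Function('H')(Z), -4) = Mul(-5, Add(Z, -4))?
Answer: Rational(217400761, 56644) ≈ 3838.0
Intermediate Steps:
Function('H')(Z) = Add(24, Mul(-5, Z)) (Function('H')(Z) = Add(4, Mul(-5, Add(Z, -4))) = Add(4, Mul(-5, Add(-4, Z))) = Add(4, Add(20, Mul(-5, Z))) = Add(24, Mul(-5, Z)))
M = Rational(1089, 56644) (M = Pow(Add(Mul(5, Pow(Add(24, Mul(-5, -2)), -1)), Mul(-2, Pow(7, -1))), 2) = Pow(Add(Mul(5, Pow(Add(24, 10), -1)), Mul(-2, Rational(1, 7))), 2) = Pow(Add(Mul(5, Pow(34, -1)), Rational(-2, 7)), 2) = Pow(Add(Mul(5, Rational(1, 34)), Rational(-2, 7)), 2) = Pow(Add(Rational(5, 34), Rational(-2, 7)), 2) = Pow(Rational(-33, 238), 2) = Rational(1089, 56644) ≈ 0.019225)
Add(Mul(Mul(Add(6, 32), Add(76, 25)), 1), M) = Add(Mul(Mul(Add(6, 32), Add(76, 25)), 1), Rational(1089, 56644)) = Add(Mul(Mul(38, 101), 1), Rational(1089, 56644)) = Add(Mul(3838, 1), Rational(1089, 56644)) = Add(3838, Rational(1089, 56644)) = Rational(217400761, 56644)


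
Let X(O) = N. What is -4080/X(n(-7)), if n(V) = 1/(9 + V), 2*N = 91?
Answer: -8160/91 ≈ -89.670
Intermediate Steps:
N = 91/2 (N = (½)*91 = 91/2 ≈ 45.500)
X(O) = 91/2
-4080/X(n(-7)) = -4080/91/2 = -4080*2/91 = -8160/91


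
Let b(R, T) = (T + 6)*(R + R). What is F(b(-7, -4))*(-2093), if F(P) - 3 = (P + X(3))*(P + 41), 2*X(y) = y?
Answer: 1429519/2 ≈ 7.1476e+5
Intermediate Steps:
X(y) = y/2
b(R, T) = 2*R*(6 + T) (b(R, T) = (6 + T)*(2*R) = 2*R*(6 + T))
F(P) = 3 + (41 + P)*(3/2 + P) (F(P) = 3 + (P + (½)*3)*(P + 41) = 3 + (P + 3/2)*(41 + P) = 3 + (3/2 + P)*(41 + P) = 3 + (41 + P)*(3/2 + P))
F(b(-7, -4))*(-2093) = (129/2 + (2*(-7)*(6 - 4))² + 85*(2*(-7)*(6 - 4))/2)*(-2093) = (129/2 + (2*(-7)*2)² + 85*(2*(-7)*2)/2)*(-2093) = (129/2 + (-28)² + (85/2)*(-28))*(-2093) = (129/2 + 784 - 1190)*(-2093) = -683/2*(-2093) = 1429519/2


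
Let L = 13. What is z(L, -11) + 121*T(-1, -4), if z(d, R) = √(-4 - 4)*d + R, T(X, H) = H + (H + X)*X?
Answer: 110 + 26*I*√2 ≈ 110.0 + 36.77*I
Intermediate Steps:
T(X, H) = H + X*(H + X)
z(d, R) = R + 2*I*d*√2 (z(d, R) = √(-8)*d + R = (2*I*√2)*d + R = 2*I*d*√2 + R = R + 2*I*d*√2)
z(L, -11) + 121*T(-1, -4) = (-11 + 2*I*13*√2) + 121*(-4 + (-1)² - 4*(-1)) = (-11 + 26*I*√2) + 121*(-4 + 1 + 4) = (-11 + 26*I*√2) + 121*1 = (-11 + 26*I*√2) + 121 = 110 + 26*I*√2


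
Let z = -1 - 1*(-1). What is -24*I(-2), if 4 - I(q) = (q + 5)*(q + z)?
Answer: -240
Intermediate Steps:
z = 0 (z = -1 + 1 = 0)
I(q) = 4 - q*(5 + q) (I(q) = 4 - (q + 5)*(q + 0) = 4 - (5 + q)*q = 4 - q*(5 + q))
-24*I(-2) = -24*(4 - 1*(-2)² - 5*(-2)) = -24*(4 - 1*4 + 10) = -24*(4 - 4 + 10) = -24*10 = -240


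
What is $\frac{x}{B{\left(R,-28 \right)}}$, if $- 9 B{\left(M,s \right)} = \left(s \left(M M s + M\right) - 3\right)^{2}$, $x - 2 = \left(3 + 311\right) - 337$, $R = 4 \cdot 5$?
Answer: $\frac{189}{97992163369} \approx 1.9287 \cdot 10^{-9}$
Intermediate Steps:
$R = 20$
$x = -21$ ($x = 2 + \left(\left(3 + 311\right) - 337\right) = 2 + \left(314 - 337\right) = 2 - 23 = -21$)
$B{\left(M,s \right)} = - \frac{\left(-3 + s \left(M + s M^{2}\right)\right)^{2}}{9}$ ($B{\left(M,s \right)} = - \frac{\left(s \left(M M s + M\right) - 3\right)^{2}}{9} = - \frac{\left(s \left(M^{2} s + M\right) - 3\right)^{2}}{9} = - \frac{\left(s \left(s M^{2} + M\right) - 3\right)^{2}}{9} = - \frac{\left(s \left(M + s M^{2}\right) - 3\right)^{2}}{9} = - \frac{\left(-3 + s \left(M + s M^{2}\right)\right)^{2}}{9}$)
$\frac{x}{B{\left(R,-28 \right)}} = - \frac{21}{\left(- \frac{1}{9}\right) \left(-3 + 20 \left(-28\right) + 20^{2} \left(-28\right)^{2}\right)^{2}} = - \frac{21}{\left(- \frac{1}{9}\right) \left(-3 - 560 + 400 \cdot 784\right)^{2}} = - \frac{21}{\left(- \frac{1}{9}\right) \left(-3 - 560 + 313600\right)^{2}} = - \frac{21}{\left(- \frac{1}{9}\right) 313037^{2}} = - \frac{21}{\left(- \frac{1}{9}\right) 97992163369} = - \frac{21}{- \frac{97992163369}{9}} = \left(-21\right) \left(- \frac{9}{97992163369}\right) = \frac{189}{97992163369}$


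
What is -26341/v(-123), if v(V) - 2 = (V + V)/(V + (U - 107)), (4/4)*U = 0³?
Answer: -3029215/353 ≈ -8581.3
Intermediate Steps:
U = 0 (U = 0³ = 0)
v(V) = 2 + 2*V/(-107 + V) (v(V) = 2 + (V + V)/(V + (0 - 107)) = 2 + (2*V)/(V - 107) = 2 + (2*V)/(-107 + V) = 2 + 2*V/(-107 + V))
-26341/v(-123) = -26341*(-107 - 123)/(2*(-107 + 2*(-123))) = -26341*(-115/(-107 - 246)) = -26341/(2*(-1/230)*(-353)) = -26341/353/115 = -26341*115/353 = -3029215/353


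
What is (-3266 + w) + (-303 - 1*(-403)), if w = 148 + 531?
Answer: -2487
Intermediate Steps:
w = 679
(-3266 + w) + (-303 - 1*(-403)) = (-3266 + 679) + (-303 - 1*(-403)) = -2587 + (-303 + 403) = -2587 + 100 = -2487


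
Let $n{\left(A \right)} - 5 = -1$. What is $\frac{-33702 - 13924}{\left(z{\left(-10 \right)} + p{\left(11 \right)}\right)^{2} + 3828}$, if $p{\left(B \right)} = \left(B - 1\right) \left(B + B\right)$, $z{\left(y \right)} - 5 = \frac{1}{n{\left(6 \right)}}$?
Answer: $- \frac{762016}{873049} \approx -0.87282$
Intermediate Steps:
$n{\left(A \right)} = 4$ ($n{\left(A \right)} = 5 - 1 = 4$)
$z{\left(y \right)} = \frac{21}{4}$ ($z{\left(y \right)} = 5 + \frac{1}{4} = \frac{21}{4}$)
$p{\left(B \right)} = 2 B \left(-1 + B\right)$ ($p{\left(B \right)} = \left(-1 + B\right) 2 B = 2 B \left(-1 + B\right)$)
$\frac{-33702 - 13924}{\left(z{\left(-10 \right)} + p{\left(11 \right)}\right)^{2} + 3828} = \frac{-33702 - 13924}{\left(\frac{21}{4} + 2 \cdot 11 \left(-1 + 11\right)\right)^{2} + 3828} = - \frac{47626}{\left(\frac{21}{4} + 2 \cdot 11 \cdot 10\right)^{2} + 3828} = - \frac{47626}{\left(\frac{21}{4} + 220\right)^{2} + 3828} = - \frac{47626}{\left(\frac{901}{4}\right)^{2} + 3828} = - \frac{47626}{\frac{811801}{16} + 3828} = - \frac{47626}{\frac{873049}{16}} = \left(-47626\right) \frac{16}{873049} = - \frac{762016}{873049}$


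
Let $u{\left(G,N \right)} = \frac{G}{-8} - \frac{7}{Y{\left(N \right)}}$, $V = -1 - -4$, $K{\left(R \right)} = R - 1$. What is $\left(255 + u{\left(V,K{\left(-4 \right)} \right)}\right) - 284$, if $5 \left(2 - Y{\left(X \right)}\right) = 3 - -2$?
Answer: $- \frac{291}{8} \approx -36.375$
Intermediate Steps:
$Y{\left(X \right)} = 1$ ($Y{\left(X \right)} = 2 - \frac{3 - -2}{5} = 2 - \frac{3 + 2}{5} = 2 - 1 = 1$)
$K{\left(R \right)} = -1 + R$ ($K{\left(R \right)} = R - 1 = -1 + R$)
$V = 3$ ($V = -1 + 4 = 3$)
$u{\left(G,N \right)} = -7 - \frac{G}{8}$ ($u{\left(G,N \right)} = \frac{G}{-8} - \frac{7}{1} = G \left(- \frac{1}{8}\right) - 7 = - \frac{G}{8} - 7 = -7 - \frac{G}{8}$)
$\left(255 + u{\left(V,K{\left(-4 \right)} \right)}\right) - 284 = \left(255 - \frac{59}{8}\right) - 284 = \frac{1981}{8} - 284 = - \frac{291}{8}$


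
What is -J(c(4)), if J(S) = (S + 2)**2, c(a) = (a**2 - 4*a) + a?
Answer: -36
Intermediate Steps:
c(a) = a**2 - 3*a
J(S) = (2 + S)**2
-J(c(4)) = -(2 + 4*(-3 + 4))**2 = -(2 + 4*1)**2 = -(2 + 4)**2 = -1*6**2 = -1*36 = -36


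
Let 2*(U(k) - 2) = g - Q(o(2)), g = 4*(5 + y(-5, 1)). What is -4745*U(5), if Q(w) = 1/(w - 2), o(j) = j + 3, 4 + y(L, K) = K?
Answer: -166075/6 ≈ -27679.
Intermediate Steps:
y(L, K) = -4 + K
o(j) = 3 + j
Q(w) = 1/(-2 + w)
g = 8 (g = 4*(5 + (-4 + 1)) = 4*(5 - 3) = 4*2 = 8)
U(k) = 35/6 (U(k) = 2 + (8 - 1/(-2 + (3 + 2)))/2 = 2 + (8 - 1/(-2 + 5))/2 = 2 + (8 - 1/3)/2 = 2 + (8 - 1*⅓)/2 = 2 + (8 - ⅓)/2 = 2 + (½)*(23/3) = 2 + 23/6 = 35/6)
-4745*U(5) = -4745*35/6 = -166075/6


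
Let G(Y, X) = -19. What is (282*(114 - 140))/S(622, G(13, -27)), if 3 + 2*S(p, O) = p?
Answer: -14664/619 ≈ -23.690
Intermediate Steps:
S(p, O) = -3/2 + p/2
(282*(114 - 140))/S(622, G(13, -27)) = (282*(114 - 140))/(-3/2 + (1/2)*622) = (282*(-26))/(-3/2 + 311) = -7332/619/2 = -7332*2/619 = -14664/619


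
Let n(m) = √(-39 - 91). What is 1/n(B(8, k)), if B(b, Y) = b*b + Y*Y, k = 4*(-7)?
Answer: -I*√130/130 ≈ -0.087706*I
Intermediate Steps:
k = -28
B(b, Y) = Y² + b² (B(b, Y) = b² + Y² = Y² + b²)
n(m) = I*√130 (n(m) = √(-130) = I*√130)
1/n(B(8, k)) = 1/(I*√130) = -I*√130/130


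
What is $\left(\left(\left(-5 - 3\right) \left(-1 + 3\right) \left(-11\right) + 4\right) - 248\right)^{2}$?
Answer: $4624$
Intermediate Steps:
$\left(\left(\left(-5 - 3\right) \left(-1 + 3\right) \left(-11\right) + 4\right) - 248\right)^{2} = \left(\left(\left(-8\right) 2 \left(-11\right) + 4\right) - 248\right)^{2} = \left(\left(\left(-16\right) \left(-11\right) + 4\right) - 248\right)^{2} = \left(\left(176 + 4\right) - 248\right)^{2} = \left(180 - 248\right)^{2} = \left(-68\right)^{2} = 4624$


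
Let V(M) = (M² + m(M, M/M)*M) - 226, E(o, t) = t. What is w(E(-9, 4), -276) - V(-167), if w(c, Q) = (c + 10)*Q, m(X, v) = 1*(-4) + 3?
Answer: -31694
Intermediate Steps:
m(X, v) = -1 (m(X, v) = -4 + 3 = -1)
w(c, Q) = Q*(10 + c) (w(c, Q) = (10 + c)*Q = Q*(10 + c))
V(M) = -226 + M² - M (V(M) = (M² - M) - 226 = -226 + M² - M)
w(E(-9, 4), -276) - V(-167) = -276*(10 + 4) - (-226 + (-167)² - 1*(-167)) = -276*14 - (-226 + 27889 + 167) = -3864 - 1*27830 = -3864 - 27830 = -31694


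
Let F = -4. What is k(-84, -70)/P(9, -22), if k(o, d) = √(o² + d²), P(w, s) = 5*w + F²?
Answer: 14*√61/61 ≈ 1.7925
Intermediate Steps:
P(w, s) = 16 + 5*w (P(w, s) = 5*w + (-4)² = 5*w + 16 = 16 + 5*w)
k(o, d) = √(d² + o²)
k(-84, -70)/P(9, -22) = √((-70)² + (-84)²)/(16 + 5*9) = √(4900 + 7056)/(16 + 45) = √11956/61 = (14*√61)*(1/61) = 14*√61/61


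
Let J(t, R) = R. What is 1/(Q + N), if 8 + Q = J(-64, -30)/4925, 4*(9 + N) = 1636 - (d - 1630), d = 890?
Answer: 985/568339 ≈ 0.0017331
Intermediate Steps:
N = 585 (N = -9 + (1636 - (890 - 1630))/4 = -9 + (1636 - 1*(-740))/4 = -9 + (1636 + 740)/4 = -9 + (1/4)*2376 = -9 + 594 = 585)
Q = -7886/985 (Q = -8 - 30/4925 = -8 - 30*1/4925 = -8 - 6/985 = -7886/985 ≈ -8.0061)
1/(Q + N) = 1/(-7886/985 + 585) = 1/(568339/985) = 985/568339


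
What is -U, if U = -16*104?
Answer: 1664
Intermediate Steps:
U = -1664
-U = -1*(-1664) = 1664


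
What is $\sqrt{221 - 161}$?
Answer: $2 \sqrt{15} \approx 7.746$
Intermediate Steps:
$\sqrt{221 - 161} = \sqrt{60} = 2 \sqrt{15}$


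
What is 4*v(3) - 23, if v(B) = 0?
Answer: -23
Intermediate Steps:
4*v(3) - 23 = 4*0 - 23 = 0 - 23 = -23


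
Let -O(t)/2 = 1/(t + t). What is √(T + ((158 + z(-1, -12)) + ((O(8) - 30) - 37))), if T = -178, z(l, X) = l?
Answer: I*√1410/4 ≈ 9.3875*I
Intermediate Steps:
O(t) = -1/t (O(t) = -2/(t + t) = -2*1/(2*t) = -1/t)
√(T + ((158 + z(-1, -12)) + ((O(8) - 30) - 37))) = √(-178 + ((158 - 1) + ((-1/8 - 30) - 37))) = √(-178 + (157 + ((-1*⅛ - 30) - 37))) = √(-178 + (157 + ((-⅛ - 30) - 37))) = √(-178 + (157 + (-241/8 - 37))) = √(-178 + (157 - 537/8)) = √(-178 + 719/8) = √(-705/8) = I*√1410/4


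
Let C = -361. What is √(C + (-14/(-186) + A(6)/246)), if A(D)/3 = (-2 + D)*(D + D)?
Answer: I*√5238962862/3813 ≈ 18.983*I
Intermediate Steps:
A(D) = 6*D*(-2 + D) (A(D) = 3*((-2 + D)*(D + D)) = 3*((-2 + D)*(2*D)) = 3*(2*D*(-2 + D)) = 6*D*(-2 + D))
√(C + (-14/(-186) + A(6)/246)) = √(-361 + (-14/(-186) + (6*6*(-2 + 6))/246)) = √(-361 + (-14*(-1/186) + (6*6*4)*(1/246))) = √(-361 + (7/93 + 144*(1/246))) = √(-361 + (7/93 + 24/41)) = √(-361 + 2519/3813) = √(-1373974/3813) = I*√5238962862/3813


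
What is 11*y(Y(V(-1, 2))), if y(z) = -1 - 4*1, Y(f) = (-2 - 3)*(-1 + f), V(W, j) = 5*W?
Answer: -55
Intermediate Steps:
Y(f) = 5 - 5*f (Y(f) = -5*(-1 + f) = 5 - 5*f)
y(z) = -5 (y(z) = -1 - 4 = -5)
11*y(Y(V(-1, 2))) = 11*(-5) = -55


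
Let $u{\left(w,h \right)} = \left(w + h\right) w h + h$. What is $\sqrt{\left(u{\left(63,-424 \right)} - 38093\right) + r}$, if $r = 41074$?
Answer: $\sqrt{9645589} \approx 3105.7$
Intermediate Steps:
$u{\left(w,h \right)} = h + h w \left(h + w\right)$ ($u{\left(w,h \right)} = \left(h + w\right) w h + h = w \left(h + w\right) h + h = h w \left(h + w\right) + h = h + h w \left(h + w\right)$)
$\sqrt{\left(u{\left(63,-424 \right)} - 38093\right) + r} = \sqrt{\left(- 424 \left(1 + 63^{2} - 26712\right) - 38093\right) + 41074} = \sqrt{\left(- 424 \left(1 + 3969 - 26712\right) - 38093\right) + 41074} = \sqrt{\left(\left(-424\right) \left(-22742\right) - 38093\right) + 41074} = \sqrt{\left(9642608 - 38093\right) + 41074} = \sqrt{9604515 + 41074} = \sqrt{9645589}$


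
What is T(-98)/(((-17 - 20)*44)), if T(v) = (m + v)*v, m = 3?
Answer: -4655/814 ≈ -5.7187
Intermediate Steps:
T(v) = v*(3 + v) (T(v) = (3 + v)*v = v*(3 + v))
T(-98)/(((-17 - 20)*44)) = (-98*(3 - 98))/(((-17 - 20)*44)) = (-98*(-95))/((-37*44)) = 9310/(-1628) = 9310*(-1/1628) = -4655/814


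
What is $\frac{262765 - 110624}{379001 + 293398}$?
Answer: $\frac{152141}{672399} \approx 0.22627$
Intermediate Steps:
$\frac{262765 - 110624}{379001 + 293398} = \frac{152141}{672399}$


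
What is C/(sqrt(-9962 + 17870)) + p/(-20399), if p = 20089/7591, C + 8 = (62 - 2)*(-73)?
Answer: -20089/154848809 - 2194*sqrt(1977)/1977 ≈ -49.344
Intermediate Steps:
C = -4388 (C = -8 + (62 - 2)*(-73) = -8 + 60*(-73) = -8 - 4380 = -4388)
p = 20089/7591 (p = 20089*(1/7591) = 20089/7591 ≈ 2.6464)
C/(sqrt(-9962 + 17870)) + p/(-20399) = -4388/sqrt(-9962 + 17870) + (20089/7591)/(-20399) = -4388*sqrt(1977)/3954 + (20089/7591)*(-1/20399) = -4388*sqrt(1977)/3954 - 20089/154848809 = -2194*sqrt(1977)/1977 - 20089/154848809 = -20089/154848809 - 2194*sqrt(1977)/1977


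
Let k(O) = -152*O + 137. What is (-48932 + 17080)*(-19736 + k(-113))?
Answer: 77177396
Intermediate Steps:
k(O) = 137 - 152*O
(-48932 + 17080)*(-19736 + k(-113)) = (-48932 + 17080)*(-19736 + (137 - 152*(-113))) = -31852*(-19736 + (137 + 17176)) = -31852*(-19736 + 17313) = -31852*(-2423) = 77177396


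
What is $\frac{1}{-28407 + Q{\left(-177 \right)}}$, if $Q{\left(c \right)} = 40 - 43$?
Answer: $- \frac{1}{28410} \approx -3.5199 \cdot 10^{-5}$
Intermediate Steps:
$Q{\left(c \right)} = -3$
$\frac{1}{-28407 + Q{\left(-177 \right)}} = \frac{1}{-28407 - 3} = \frac{1}{-28410} = - \frac{1}{28410}$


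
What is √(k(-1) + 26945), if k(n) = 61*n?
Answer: 2*√6721 ≈ 163.96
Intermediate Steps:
√(k(-1) + 26945) = √(61*(-1) + 26945) = √(-61 + 26945) = √26884 = 2*√6721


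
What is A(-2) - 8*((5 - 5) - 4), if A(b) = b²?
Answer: 36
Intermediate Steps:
A(-2) - 8*((5 - 5) - 4) = (-2)² - 8*((5 - 5) - 4) = 4 - 8*(0 - 4) = 4 - 8*(-4) = 4 + 32 = 36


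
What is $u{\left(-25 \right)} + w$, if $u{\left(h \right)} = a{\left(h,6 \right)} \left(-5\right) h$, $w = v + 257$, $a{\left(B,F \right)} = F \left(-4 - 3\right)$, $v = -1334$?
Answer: $-6327$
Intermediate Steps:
$a{\left(B,F \right)} = - 7 F$ ($a{\left(B,F \right)} = F \left(-4 - 3\right) = F \left(-7\right) = - 7 F$)
$w = -1077$ ($w = -1334 + 257 = -1077$)
$u{\left(h \right)} = 210 h$ ($u{\left(h \right)} = \left(-7\right) 6 \left(-5\right) h = \left(-42\right) \left(-5\right) h = 210 h$)
$u{\left(-25 \right)} + w = 210 \left(-25\right) - 1077 = -5250 - 1077 = -6327$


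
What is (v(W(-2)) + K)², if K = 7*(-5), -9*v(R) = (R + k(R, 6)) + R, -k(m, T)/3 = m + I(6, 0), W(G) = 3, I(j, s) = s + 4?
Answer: 10000/9 ≈ 1111.1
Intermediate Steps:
I(j, s) = 4 + s
k(m, T) = -12 - 3*m (k(m, T) = -3*(m + (4 + 0)) = -3*(m + 4) = -3*(4 + m) = -12 - 3*m)
v(R) = 4/3 + R/9 (v(R) = -((R + (-12 - 3*R)) + R)/9 = -((-12 - 2*R) + R)/9 = -(-12 - R)/9 = 4/3 + R/9)
K = -35
(v(W(-2)) + K)² = ((4/3 + (⅑)*3) - 35)² = ((4/3 + ⅓) - 35)² = (5/3 - 35)² = (-100/3)² = 10000/9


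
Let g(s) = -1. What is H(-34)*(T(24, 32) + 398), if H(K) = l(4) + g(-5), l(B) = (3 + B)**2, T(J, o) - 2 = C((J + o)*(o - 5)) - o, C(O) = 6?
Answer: 17952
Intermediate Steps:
T(J, o) = 8 - o (T(J, o) = 2 + (6 - o) = 8 - o)
H(K) = 48 (H(K) = (3 + 4)**2 - 1 = 7**2 - 1 = 49 - 1 = 48)
H(-34)*(T(24, 32) + 398) = 48*((8 - 1*32) + 398) = 48*((8 - 32) + 398) = 48*(-24 + 398) = 48*374 = 17952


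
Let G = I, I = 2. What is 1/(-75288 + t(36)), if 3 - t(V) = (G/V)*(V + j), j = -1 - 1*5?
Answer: -3/225860 ≈ -1.3283e-5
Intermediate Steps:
G = 2
j = -6 (j = -1 - 5 = -6)
t(V) = 3 - 2*(-6 + V)/V (t(V) = 3 - 2/V*(V - 6) = 3 - 2/V*(-6 + V) = 3 - 2*(-6 + V)/V)
1/(-75288 + t(36)) = 1/(-75288 + (12 + 36)/36) = 1/(-75288 + (1/36)*48) = 1/(-75288 + 4/3) = 1/(-225860/3) = -3/225860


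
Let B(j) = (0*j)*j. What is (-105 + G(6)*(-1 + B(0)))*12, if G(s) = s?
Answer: -1332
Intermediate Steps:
B(j) = 0 (B(j) = 0*j = 0)
(-105 + G(6)*(-1 + B(0)))*12 = (-105 + 6*(-1 + 0))*12 = (-105 + 6*(-1))*12 = (-105 - 6)*12 = -111*12 = -1332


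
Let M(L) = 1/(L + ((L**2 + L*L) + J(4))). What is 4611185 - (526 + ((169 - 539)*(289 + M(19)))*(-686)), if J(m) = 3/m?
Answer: -203962448687/2967 ≈ -6.8744e+7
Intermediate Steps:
M(L) = 1/(3/4 + L + 2*L**2) (M(L) = 1/(L + ((L**2 + L*L) + 3/4)) = 1/(L + ((L**2 + L**2) + 3*(1/4))) = 1/(L + (2*L**2 + 3/4)) = 1/(L + (3/4 + 2*L**2)) = 1/(3/4 + L + 2*L**2))
4611185 - (526 + ((169 - 539)*(289 + M(19)))*(-686)) = 4611185 - (526 + ((169 - 539)*(289 + 4/(3 + 4*19 + 8*19**2)))*(-686)) = 4611185 - (526 - 370*(289 + 4/(3 + 76 + 8*361))*(-686)) = 4611185 - (526 - 370*(289 + 4/(3 + 76 + 2888))*(-686)) = 4611185 - (526 - 370*(289 + 4/2967)*(-686)) = 4611185 - (526 - 370*857467/2967*(-686)) = 4611185 - (526 - 317262790/2967*(-686)) = 4611185 - (526 + 217642273940/2967) = 4611185 - 1*217643834582/2967 = 4611185 - 217643834582/2967 = -203962448687/2967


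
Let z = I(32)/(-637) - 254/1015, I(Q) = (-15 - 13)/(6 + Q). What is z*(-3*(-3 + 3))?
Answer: 0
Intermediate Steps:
I(Q) = -28/(6 + Q)
z = -62448/250705 (z = -28/(6 + 32)/(-637) - 254/1015 = -28/38*(-1/637) - 254*1/1015 = -28*1/38*(-1/637) - 254/1015 = -14/19*(-1/637) - 254/1015 = 2/1729 - 254/1015 = -62448/250705 ≈ -0.24909)
z*(-3*(-3 + 3)) = -(-187344)*(-3 + 3)/250705 = -(-187344)*0/250705 = -62448/250705*0 = 0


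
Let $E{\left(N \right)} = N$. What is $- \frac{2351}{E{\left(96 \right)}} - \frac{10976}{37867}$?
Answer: $- \frac{90079013}{3635232} \approx -24.779$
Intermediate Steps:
$- \frac{2351}{E{\left(96 \right)}} - \frac{10976}{37867} = - \frac{2351}{96} - \frac{10976}{37867} = - \frac{90079013}{3635232}$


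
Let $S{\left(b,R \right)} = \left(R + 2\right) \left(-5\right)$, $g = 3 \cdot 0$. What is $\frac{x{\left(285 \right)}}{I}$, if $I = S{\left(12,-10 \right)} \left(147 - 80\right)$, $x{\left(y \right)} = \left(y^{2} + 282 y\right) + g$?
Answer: $\frac{32319}{536} \approx 60.297$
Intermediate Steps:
$g = 0$
$x{\left(y \right)} = y^{2} + 282 y$ ($x{\left(y \right)} = \left(y^{2} + 282 y\right) + 0 = y^{2} + 282 y$)
$S{\left(b,R \right)} = -10 - 5 R$ ($S{\left(b,R \right)} = \left(2 + R\right) \left(-5\right) = -10 - 5 R$)
$I = 2680$ ($I = \left(-10 - -50\right) \left(147 - 80\right) = \left(-10 + 50\right) 67 = 40 \cdot 67 = 2680$)
$\frac{x{\left(285 \right)}}{I} = \frac{285 \left(282 + 285\right)}{2680} = 285 \cdot 567 \cdot \frac{1}{2680} = 161595 \cdot \frac{1}{2680} = \frac{32319}{536}$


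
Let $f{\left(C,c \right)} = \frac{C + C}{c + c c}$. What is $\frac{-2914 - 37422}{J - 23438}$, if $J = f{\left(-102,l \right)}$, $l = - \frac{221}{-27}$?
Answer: $\frac{32510816}{18893215} \approx 1.7208$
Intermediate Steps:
$l = \frac{221}{27}$ ($l = \left(-221\right) \left(- \frac{1}{27}\right) = \frac{221}{27} \approx 8.1852$)
$f{\left(C,c \right)} = \frac{2 C}{c + c^{2}}$
$J = - \frac{2187}{806}$ ($J = 2 \left(-102\right) \frac{1}{\frac{221}{27}} \frac{1}{1 + \frac{221}{27}} = 2 \left(-102\right) \frac{27}{221} \frac{1}{\frac{248}{27}} = 2 \left(-102\right) \frac{27}{221} \cdot \frac{27}{248} = - \frac{2187}{806} \approx -2.7134$)
$\frac{-2914 - 37422}{J - 23438} = \frac{-2914 - 37422}{- \frac{2187}{806} - 23438} = - \frac{40336}{- \frac{18893215}{806}} = \left(-40336\right) \left(- \frac{806}{18893215}\right) = \frac{32510816}{18893215}$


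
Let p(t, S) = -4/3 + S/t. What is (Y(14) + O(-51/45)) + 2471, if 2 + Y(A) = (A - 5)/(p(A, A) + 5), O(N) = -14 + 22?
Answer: 34705/14 ≈ 2478.9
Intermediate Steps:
p(t, S) = -4/3 + S/t (p(t, S) = -4*⅓ + S/t = -4/3 + S/t)
O(N) = 8
Y(A) = -43/14 + 3*A/14 (Y(A) = -2 + (A - 5)/((-4/3 + A/A) + 5) = -2 + (-5 + A)/((-4/3 + 1) + 5) = -2 + (-5 + A)/(-⅓ + 5) = -2 + (-5 + A)/(14/3) = -2 + (-5 + A)*(3/14) = -2 + (-15/14 + 3*A/14) = -43/14 + 3*A/14)
(Y(14) + O(-51/45)) + 2471 = ((-43/14 + (3/14)*14) + 8) + 2471 = ((-43/14 + 3) + 8) + 2471 = (-1/14 + 8) + 2471 = 111/14 + 2471 = 34705/14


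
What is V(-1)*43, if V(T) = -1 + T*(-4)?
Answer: 129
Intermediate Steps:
V(T) = -1 - 4*T
V(-1)*43 = (-1 - 4*(-1))*43 = (-1 + 4)*43 = 3*43 = 129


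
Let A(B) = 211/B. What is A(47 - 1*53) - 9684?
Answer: -58315/6 ≈ -9719.2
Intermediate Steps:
A(47 - 1*53) - 9684 = 211/(47 - 1*53) - 9684 = 211/(47 - 53) - 9684 = 211/(-6) - 9684 = 211*(-⅙) - 9684 = -211/6 - 9684 = -58315/6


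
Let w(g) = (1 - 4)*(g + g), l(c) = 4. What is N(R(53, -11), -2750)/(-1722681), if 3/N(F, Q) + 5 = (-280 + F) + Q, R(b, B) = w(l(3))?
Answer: 1/1756560393 ≈ 5.6929e-10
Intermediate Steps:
w(g) = -6*g
R(b, B) = -24 (R(b, B) = -6*4 = -24)
N(F, Q) = 3/(-285 + F + Q) (N(F, Q) = 3/(-5 + ((-280 + F) + Q)) = 3/(-5 + (-280 + F + Q)) = 3/(-285 + F + Q))
N(R(53, -11), -2750)/(-1722681) = (3/(-285 - 24 - 2750))/(-1722681) = (3/(-3059))*(-1/1722681) = (3*(-1/3059))*(-1/1722681) = -3/3059*(-1/1722681) = 1/1756560393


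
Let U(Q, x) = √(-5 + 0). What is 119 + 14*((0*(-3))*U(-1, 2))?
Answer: 119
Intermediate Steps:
U(Q, x) = I*√5 (U(Q, x) = √(-5) = I*√5)
119 + 14*((0*(-3))*U(-1, 2)) = 119 + 14*((0*(-3))*(I*√5)) = 119 + 14*(0*(I*√5)) = 119 + 14*0 = 119 + 0 = 119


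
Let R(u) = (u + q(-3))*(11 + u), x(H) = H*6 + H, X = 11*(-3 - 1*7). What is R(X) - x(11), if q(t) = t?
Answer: 11110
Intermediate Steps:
X = -110 (X = 11*(-3 - 7) = 11*(-10) = -110)
x(H) = 7*H (x(H) = 6*H + H = 7*H)
R(u) = (-3 + u)*(11 + u) (R(u) = (u - 3)*(11 + u) = (-3 + u)*(11 + u))
R(X) - x(11) = (-33 + (-110)² + 8*(-110)) - 7*11 = (-33 + 12100 - 880) - 1*77 = 11187 - 77 = 11110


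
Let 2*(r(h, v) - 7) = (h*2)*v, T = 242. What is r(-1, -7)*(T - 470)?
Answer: -3192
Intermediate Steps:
r(h, v) = 7 + h*v (r(h, v) = 7 + ((h*2)*v)/2 = 7 + ((2*h)*v)/2 = 7 + (2*h*v)/2 = 7 + h*v)
r(-1, -7)*(T - 470) = (7 - 1*(-7))*(242 - 470) = (7 + 7)*(-228) = 14*(-228) = -3192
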